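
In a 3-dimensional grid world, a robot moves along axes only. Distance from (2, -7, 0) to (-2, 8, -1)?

Σ|x_i - y_i| = |2 - (-2)| + |-7 - 8| + |0 - (-1)| = 4 + 15 + 1 = 20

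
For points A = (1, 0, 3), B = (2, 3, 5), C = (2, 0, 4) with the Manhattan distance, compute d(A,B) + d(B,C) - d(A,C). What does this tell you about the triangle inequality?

d(A,B) = 1 + 3 + 2 = 6, d(B,C) = 0 + 3 + 1 = 4, d(A,C) = 1 + 0 + 1 = 2.
d(A,B) + d(B,C) - d(A,C) = 6 + 4 - 2 = 10 - 2 = 8. This is ≥ 0, so the triangle inequality holds for these points.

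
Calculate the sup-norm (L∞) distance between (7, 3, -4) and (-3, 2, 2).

max(|x_i - y_i|) = max(|7 - (-3)|, |3 - 2|, |-4 - 2|) = max(10, 1, 6) = 10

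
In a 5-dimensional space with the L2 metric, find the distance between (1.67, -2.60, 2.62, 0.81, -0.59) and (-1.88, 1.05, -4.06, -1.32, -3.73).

(Σ|x_i - y_i|^2)^(1/2) = (|1.67 - (-1.88)|^2 + |-2.6 - 1.05|^2 + |2.62 - (-4.06)|^2 + |0.81 - (-1.32)|^2 + |-0.59 - (-3.73)|^2)^(1/2)
= (3.55^2 + 3.65^2 + 6.68^2 + 2.13^2 + 3.14^2)^(1/2) = (12.6025 + 13.3225 + 44.6224 + 4.5369 + 9.8596)^(1/2) = (84.9439)^(1/2) ≈ 9.2165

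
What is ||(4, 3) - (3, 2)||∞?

max(|x_i - y_i|) = max(|4 - 3|, |3 - 2|) = max(1, 1) = 1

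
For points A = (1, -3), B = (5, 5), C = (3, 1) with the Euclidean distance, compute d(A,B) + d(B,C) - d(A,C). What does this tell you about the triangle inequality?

d(A,B) = √(4² + 8²) = √80 ≈ 8.9443, d(B,C) = √(2² + 4²) = √20 ≈ 4.4721, d(A,C) = √(2² + 4²) = √20 ≈ 4.4721.
d(A,B) + d(B,C) - d(A,C) = 8.9443 + 4.4721 - 4.4721 = 13.4164 - 4.4721 = 8.9443 (to 4 decimal places). This is ≥ 0, so the triangle inequality holds for these points.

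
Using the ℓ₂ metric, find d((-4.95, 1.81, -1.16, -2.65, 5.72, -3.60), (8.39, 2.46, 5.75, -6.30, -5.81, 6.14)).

√(Σ(x_i - y_i)²) = √((-4.95 - 8.39)² + (1.81 - 2.46)² + (-1.16 - 5.75)² + (-2.65 - (-6.3))² + (5.72 - (-5.81))² + (-3.6 - 6.14)²)
= √((-13.34)² + (-0.65)² + (-6.91)² + 3.65² + 11.53² + (-9.74)²) = √(177.9556 + 0.4225 + 47.7481 + 13.3225 + 132.9409 + 94.8676) = √467.2572 ≈ 21.6161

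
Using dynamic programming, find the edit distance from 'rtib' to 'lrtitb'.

Let D[i][j] be the edit distance between the first i characters of 'rtib' and the first j characters of 'lrtitb', with D[i][0] = i, D[0][j] = j, and D[i][j] = D[i-1][j-1] if the characters match, else 1 + min(D[i-1][j], D[i][j-1], D[i-1][j-1]). Filling the table (rows: prefixes of 'rtib', columns: prefixes of 'lrtitb'):
     ε  l  r  t  i  t  b
  ε  0  1  2  3  4  5  6
  r  1  1  1  2  3  4  5
  t  2  2  2  1  2  3  4
  i  3  3  3  2  1  2  3
  b  4  4  4  3  2  2  2
The bottom-right entry gives D[4][6] = 2, so no sequence of fewer than 2 edits works. Backtracking through the table gives one optimal edit sequence (2 edits):
  rtib → lrtib (ins l @1)
  lrtib → lrtitb (ins t @5)
Edit distance = 2.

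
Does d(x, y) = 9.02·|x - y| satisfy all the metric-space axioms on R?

Yes. Since |x - y| is a metric on R and 9.02 > 0, the positive scalar multiple 9.02·|x - y| is also a metric: scaling by a positive constant preserves non-negativity, identity (d=0 ⟺ |x-y|=0 ⟺ x=y), symmetry, and the triangle inequality.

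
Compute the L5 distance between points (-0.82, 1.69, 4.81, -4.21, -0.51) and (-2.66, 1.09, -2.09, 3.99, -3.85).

(Σ|x_i - y_i|^5)^(1/5) = (|-0.82 - (-2.66)|^5 + |1.69 - 1.09|^5 + |4.81 - (-2.09)|^5 + |-4.21 - 3.99|^5 + |-0.51 - (-3.85)|^5)^(1/5)
= (1.84^5 + 0.6^5 + 6.9^5 + 8.2^5 + 3.34^5)^(1/5) ≈ (21.0906 + 0.0778 + 15640.3135 + 37073.9843 + 415.6544)^(1/5) = (53151.1206)^(1/5) ≈ 8.8126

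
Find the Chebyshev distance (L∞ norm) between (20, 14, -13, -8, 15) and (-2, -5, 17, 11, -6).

max(|x_i - y_i|) = max(|20 - (-2)|, |14 - (-5)|, |-13 - 17|, |-8 - 11|, |15 - (-6)|) = max(22, 19, 30, 19, 21) = 30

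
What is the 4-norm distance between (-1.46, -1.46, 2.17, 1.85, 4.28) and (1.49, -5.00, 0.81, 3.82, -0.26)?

(Σ|x_i - y_i|^4)^(1/4) = (|-1.46 - 1.49|^4 + |-1.46 - (-5)|^4 + |2.17 - 0.81|^4 + |1.85 - 3.82|^4 + |4.28 - (-0.26)|^4)^(1/4)
= (2.95^4 + 3.54^4 + 1.36^4 + 1.97^4 + 4.54^4)^(1/4) ≈ (75.7335 + 157.041 + 3.421 + 15.0614 + 424.8381)^(1/4) = (676.095)^(1/4) ≈ 5.0992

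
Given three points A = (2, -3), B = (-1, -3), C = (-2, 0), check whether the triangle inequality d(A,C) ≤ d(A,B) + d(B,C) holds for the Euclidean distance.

d(A,B) = √(3² + 0²) = √9 = 3, d(B,C) = √(1² + 3²) = √10 ≈ 3.1623, d(A,C) = √(4² + 3²) = √25 = 5.
d(A,C) = 5 ≤ 3 + 3.1623 = 6.1623. Triangle inequality is satisfied.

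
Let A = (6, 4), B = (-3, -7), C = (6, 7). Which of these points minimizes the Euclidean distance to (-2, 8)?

Distances: d(A) ≈ 8.9443, d(B) ≈ 15.0333, d(C) ≈ 8.0623. Nearest: C = (6, 7) with distance 8.0623.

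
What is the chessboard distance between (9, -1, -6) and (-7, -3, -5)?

max(|x_i - y_i|) = max(|9 - (-7)|, |-1 - (-3)|, |-6 - (-5)|) = max(16, 2, 1) = 16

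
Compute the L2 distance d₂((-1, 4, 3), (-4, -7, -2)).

√(Σ(x_i - y_i)²) = √((-1 - (-4))² + (4 - (-7))² + (3 - (-2))²)
= √(3² + 11² + 5²) = √(9 + 121 + 25) = √155 ≈ 12.4499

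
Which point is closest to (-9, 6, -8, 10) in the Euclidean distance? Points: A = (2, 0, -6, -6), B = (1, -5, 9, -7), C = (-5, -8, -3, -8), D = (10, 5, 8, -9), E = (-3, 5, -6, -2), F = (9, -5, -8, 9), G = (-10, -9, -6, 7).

Distances: d(A) ≈ 20.4206, d(B) ≈ 28.2666, d(C) ≈ 23.6854, d(D) ≈ 31.289, d(E) ≈ 13.6015, d(F) ≈ 21.1187, d(G) ≈ 15.4596. Nearest: E = (-3, 5, -6, -2) with distance 13.6015.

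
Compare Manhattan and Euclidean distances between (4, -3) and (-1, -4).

L1 = |4 - (-1)| + |-3 - (-4)| = 5 + 1 = 6
L2 = √(5² + 1²) = √26 ≈ 5.099
L1 ≥ L2 always (equality iff movement is along one axis); L1 > L2 here.
Ratio L1/L2 = 6/√26 ≈ 1.1767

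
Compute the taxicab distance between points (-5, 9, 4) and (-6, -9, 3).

Σ|x_i - y_i| = |-5 - (-6)| + |9 - (-9)| + |4 - 3| = 1 + 18 + 1 = 20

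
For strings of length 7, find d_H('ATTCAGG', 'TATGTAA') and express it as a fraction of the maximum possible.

Differing positions: 1, 2, 4, 5, 6, 7. Hamming distance = 6. The maximum possible Hamming distance for length-7 strings is 7, so d_H/7 = 6/7 ≈ 0.8571.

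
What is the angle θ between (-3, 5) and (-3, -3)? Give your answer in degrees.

With u = (-3, 5), v = (-3, -3):
u·v = (-3)·(-3) + 5·(-3) = 9 + (-15) = -6.
|u| = √((-3)² + 5²) = √34, |v| = √((-3)² + (-3)²) = √18, so |u||v| = √(34·18) = √612.
cos θ = (u·v)/(|u||v|) = -6/√612 ≈ -0.242536
θ = arccos(-0.242536) ≈ 104.04°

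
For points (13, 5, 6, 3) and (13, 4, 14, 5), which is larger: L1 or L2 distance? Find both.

L1 = |13 - 13| + |5 - 4| + |6 - 14| + |3 - 5| = 0 + 1 + 8 + 2 = 11
L2 = √(0² + 1² + 8² + 2²) = √69 ≈ 8.3066
L1 ≥ L2 always (equality iff movement is along one axis); L1 > L2 here.
Ratio L1/L2 = 11/√69 ≈ 1.3242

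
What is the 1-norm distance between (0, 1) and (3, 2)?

Σ|x_i - y_i| = |0 - 3| + |1 - 2| = 3 + 1 = 4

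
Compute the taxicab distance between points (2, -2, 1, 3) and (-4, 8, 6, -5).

Σ|x_i - y_i| = |2 - (-4)| + |-2 - 8| + |1 - 6| + |3 - (-5)| = 6 + 10 + 5 + 8 = 29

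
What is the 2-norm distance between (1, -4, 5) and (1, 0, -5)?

(Σ|x_i - y_i|^2)^(1/2) = (|1 - 1|^2 + |-4 - 0|^2 + |5 - (-5)|^2)^(1/2)
= (0^2 + 4^2 + 10^2)^(1/2) = (0 + 16 + 100)^(1/2) = (116)^(1/2) ≈ 10.7703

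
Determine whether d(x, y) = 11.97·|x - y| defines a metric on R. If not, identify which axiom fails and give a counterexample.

Yes. Since |x - y| is a metric on R and 11.97 > 0, the positive scalar multiple 11.97·|x - y| is also a metric: scaling by a positive constant preserves non-negativity, identity (d=0 ⟺ |x-y|=0 ⟺ x=y), symmetry, and the triangle inequality.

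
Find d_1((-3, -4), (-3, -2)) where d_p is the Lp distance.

Σ|x_i - y_i| = |-3 - (-3)| + |-4 - (-2)| = 0 + 2 = 2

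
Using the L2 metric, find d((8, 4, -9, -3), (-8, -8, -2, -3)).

√(Σ(x_i - y_i)²) = √((8 - (-8))² + (4 - (-8))² + (-9 - (-2))² + (-3 - (-3))²)
= √(16² + 12² + (-7)² + 0²) = √(256 + 144 + 49 + 0) = √449 ≈ 21.1896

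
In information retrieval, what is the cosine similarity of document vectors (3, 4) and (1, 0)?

With u = (3, 4), v = (1, 0):
u·v = 3·1 + 4·0 = 3 + 0 = 3.
|u| = √(3² + 4²) = √25, |v| = √(1² + 0²) = √1, so |u||v| = √(25·1) = √25 = 5.
cos θ = (u·v)/(|u||v|) = 3/5 = 0.6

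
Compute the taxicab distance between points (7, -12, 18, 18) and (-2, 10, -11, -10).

Σ|x_i - y_i| = |7 - (-2)| + |-12 - 10| + |18 - (-11)| + |18 - (-10)| = 9 + 22 + 29 + 28 = 88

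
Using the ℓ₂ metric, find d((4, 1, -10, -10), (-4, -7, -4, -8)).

√(Σ(x_i - y_i)²) = √((4 - (-4))² + (1 - (-7))² + (-10 - (-4))² + (-10 - (-8))²)
= √(8² + 8² + (-6)² + (-2)²) = √(64 + 64 + 36 + 4) = √168 ≈ 12.9615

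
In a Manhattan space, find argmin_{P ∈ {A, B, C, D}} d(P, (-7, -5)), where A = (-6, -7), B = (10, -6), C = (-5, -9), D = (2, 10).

Distances: d(A) = 3, d(B) = 18, d(C) = 6, d(D) = 24. Nearest: A = (-6, -7) with distance 3.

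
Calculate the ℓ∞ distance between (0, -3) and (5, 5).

max(|x_i - y_i|) = max(|0 - 5|, |-3 - 5|) = max(5, 8) = 8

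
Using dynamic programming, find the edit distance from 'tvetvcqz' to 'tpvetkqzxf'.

Let D[i][j] be the edit distance between the first i characters of 'tvetvcqz' and the first j characters of 'tpvetkqzxf', with D[i][0] = i, D[0][j] = j, and D[i][j] = D[i-1][j-1] if the characters match, else 1 + min(D[i-1][j], D[i][j-1], D[i-1][j-1]). Filling the table (rows: prefixes of 'tvetvcqz', columns: prefixes of 'tpvetkqzxf'):
     ε  t  p  v  e  t  k  q  z  x  f
  ε  0  1  2  3  4  5  6  7  8  9 10
  t  1  0  1  2  3  4  5  6  7  8  9
  v  2  1  1  1  2  3  4  5  6  7  8
  e  3  2  2  2  1  2  3  4  5  6  7
  t  4  3  3  3  2  1  2  3  4  5  6
  v  5  4  4  3  3  2  2  3  4  5  6
  c  6  5  5  4  4  3  3  3  4  5  6
  q  7  6  6  5  5  4  4  3  4  5  6
  z  8  7  7  6  6  5  5  4  3  4  5
The bottom-right entry gives D[8][10] = 5, so no sequence of fewer than 5 edits works. Backtracking through the table gives one optimal edit sequence (5 edits):
  tvetvcqz → tpvetvcqz (ins p @2)
  tpvetvcqz → tpvetcqz (del v @6)
  tpvetcqz → tpvetkqz (sub c→k @6)
  tpvetkqz → tpvetkqzx (ins x @9)
  tpvetkqzx → tpvetkqzxf (ins f @10)
Edit distance = 5.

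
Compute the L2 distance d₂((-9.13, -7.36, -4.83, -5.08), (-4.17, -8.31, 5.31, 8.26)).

√(Σ(x_i - y_i)²) = √((-9.13 - (-4.17))² + (-7.36 - (-8.31))² + (-4.83 - 5.31)² + (-5.08 - 8.26)²)
= √((-4.96)² + 0.95² + (-10.14)² + (-13.34)²) = √(24.6016 + 0.9025 + 102.8196 + 177.9556) = √306.2793 ≈ 17.5008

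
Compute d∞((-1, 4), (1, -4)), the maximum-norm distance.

max(|x_i - y_i|) = max(|-1 - 1|, |4 - (-4)|) = max(2, 8) = 8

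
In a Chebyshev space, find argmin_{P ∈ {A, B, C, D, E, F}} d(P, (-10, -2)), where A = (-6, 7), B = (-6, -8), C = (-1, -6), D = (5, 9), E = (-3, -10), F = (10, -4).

Distances: d(A) = 9, d(B) = 6, d(C) = 9, d(D) = 15, d(E) = 8, d(F) = 20. Nearest: B = (-6, -8) with distance 6.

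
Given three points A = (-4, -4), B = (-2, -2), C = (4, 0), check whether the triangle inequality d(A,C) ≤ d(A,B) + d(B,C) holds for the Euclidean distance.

d(A,B) = √(2² + 2²) = √8 ≈ 2.8284, d(B,C) = √(6² + 2²) = √40 ≈ 6.3246, d(A,C) = √(8² + 4²) = √80 ≈ 8.9443.
d(A,C) ≈ 8.9443 ≤ 2.8284 + 6.3246 = 9.153. Triangle inequality is satisfied.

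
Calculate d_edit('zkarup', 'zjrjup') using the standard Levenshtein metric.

Let D[i][j] be the edit distance between the first i characters of 'zkarup' and the first j characters of 'zjrjup', with D[i][0] = i, D[0][j] = j, and D[i][j] = D[i-1][j-1] if the characters match, else 1 + min(D[i-1][j], D[i][j-1], D[i-1][j-1]). Filling the table (rows: prefixes of 'zkarup', columns: prefixes of 'zjrjup'):
     ε  z  j  r  j  u  p
  ε  0  1  2  3  4  5  6
  z  1  0  1  2  3  4  5
  k  2  1  1  2  3  4  5
  a  3  2  2  2  3  4  5
  r  4  3  3  2  3  4  5
  u  5  4  4  3  3  3  4
  p  6  5  5  4  4  4  3
The bottom-right entry gives D[6][6] = 3, so no sequence of fewer than 3 edits works. Backtracking through the table gives one optimal edit sequence (3 edits):
  zkarup → zjarup (sub k→j @2)
  zjarup → zjrrup (sub a→r @3)
  zjrrup → zjrjup (sub r→j @4)
Edit distance = 3.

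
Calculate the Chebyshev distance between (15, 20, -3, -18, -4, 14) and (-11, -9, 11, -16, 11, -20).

max(|x_i - y_i|) = max(|15 - (-11)|, |20 - (-9)|, |-3 - 11|, |-18 - (-16)|, |-4 - 11|, |14 - (-20)|) = max(26, 29, 14, 2, 15, 34) = 34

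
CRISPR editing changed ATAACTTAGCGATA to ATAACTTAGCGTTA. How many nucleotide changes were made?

Differing positions: 12. Hamming distance = 1.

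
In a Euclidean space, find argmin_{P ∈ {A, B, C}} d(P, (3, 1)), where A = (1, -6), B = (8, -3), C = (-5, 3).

Distances: d(A) ≈ 7.2801, d(B) ≈ 6.4031, d(C) ≈ 8.2462. Nearest: B = (8, -3) with distance 6.4031.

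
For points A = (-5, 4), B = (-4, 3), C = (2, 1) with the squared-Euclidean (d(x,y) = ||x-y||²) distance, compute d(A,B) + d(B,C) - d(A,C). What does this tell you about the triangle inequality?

d(A,B) = 1² + 1² = 2, d(B,C) = 6² + 2² = 40, d(A,C) = 7² + 3² = 58.
d(A,B) + d(B,C) - d(A,C) = 2 + 40 - 58 = 42 - 58 = -16. This is < 0, so the triangle inequality FAILS for these points (squared-Euclidean is not a metric).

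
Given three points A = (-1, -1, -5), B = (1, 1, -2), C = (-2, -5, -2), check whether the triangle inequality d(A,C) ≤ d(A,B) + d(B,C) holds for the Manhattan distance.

d(A,B) = 2 + 2 + 3 = 7, d(B,C) = 3 + 6 + 0 = 9, d(A,C) = 1 + 4 + 3 = 8.
d(A,C) = 8 ≤ 7 + 9 = 16. Triangle inequality is satisfied.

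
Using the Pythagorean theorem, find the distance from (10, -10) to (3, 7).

√(Σ(x_i - y_i)²) = √((10 - 3)² + (-10 - 7)²)
= √(7² + (-17)²) = √(49 + 289) = √338 ≈ 18.3848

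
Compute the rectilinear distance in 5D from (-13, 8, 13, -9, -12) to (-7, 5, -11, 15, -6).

Σ|x_i - y_i| = |-13 - (-7)| + |8 - 5| + |13 - (-11)| + |-9 - 15| + |-12 - (-6)| = 6 + 3 + 24 + 24 + 6 = 63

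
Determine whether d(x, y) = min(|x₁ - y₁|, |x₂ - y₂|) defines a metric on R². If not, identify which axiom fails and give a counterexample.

No. d fails identity of indiscernibles: take x = (4, 0) and y = (4, 1). Then d(x,y) = min(|4 - 4|, |0 - 1|) = min(0, 1) = 0, yet x ≠ y.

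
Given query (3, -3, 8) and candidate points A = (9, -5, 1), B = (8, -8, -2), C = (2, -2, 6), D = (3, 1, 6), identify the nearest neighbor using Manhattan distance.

Distances: d(A) = 15, d(B) = 20, d(C) = 4, d(D) = 6. Nearest: C = (2, -2, 6) with distance 4.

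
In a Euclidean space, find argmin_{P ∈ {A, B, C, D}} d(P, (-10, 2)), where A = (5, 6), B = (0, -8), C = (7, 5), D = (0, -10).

Distances: d(A) ≈ 15.5242, d(B) ≈ 14.1421, d(C) ≈ 17.2627, d(D) ≈ 15.6205. Nearest: B = (0, -8) with distance 14.1421.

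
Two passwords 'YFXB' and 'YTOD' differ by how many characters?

Differing positions: 2, 3, 4. Hamming distance = 3.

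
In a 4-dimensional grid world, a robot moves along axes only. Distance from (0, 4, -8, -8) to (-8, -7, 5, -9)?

Σ|x_i - y_i| = |0 - (-8)| + |4 - (-7)| + |-8 - 5| + |-8 - (-9)| = 8 + 11 + 13 + 1 = 33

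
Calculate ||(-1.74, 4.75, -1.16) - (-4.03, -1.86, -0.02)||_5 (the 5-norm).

(Σ|x_i - y_i|^5)^(1/5) = (|-1.74 - (-4.03)|^5 + |4.75 - (-1.86)|^5 + |-1.16 - (-0.02)|^5)^(1/5)
= (2.29^5 + 6.61^5 + 1.14^5)^(1/5) ≈ (62.9763 + 12618.4874 + 1.9254)^(1/5) = (12683.3891)^(1/5) ≈ 6.6168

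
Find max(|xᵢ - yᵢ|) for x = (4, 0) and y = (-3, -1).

max(|x_i - y_i|) = max(|4 - (-3)|, |0 - (-1)|) = max(7, 1) = 7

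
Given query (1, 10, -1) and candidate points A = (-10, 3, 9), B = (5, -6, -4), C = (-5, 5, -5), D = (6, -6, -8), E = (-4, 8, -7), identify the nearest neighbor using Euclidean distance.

Distances: d(A) ≈ 16.4317, d(B) ≈ 16.7631, d(C) ≈ 8.775, d(D) ≈ 18.1659, d(E) ≈ 8.0623. Nearest: E = (-4, 8, -7) with distance 8.0623.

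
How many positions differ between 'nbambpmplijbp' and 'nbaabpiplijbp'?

Differing positions: 4, 7. Hamming distance = 2.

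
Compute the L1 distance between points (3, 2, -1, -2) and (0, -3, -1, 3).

Σ|x_i - y_i| = |3 - 0| + |2 - (-3)| + |-1 - (-1)| + |-2 - 3| = 3 + 5 + 0 + 5 = 13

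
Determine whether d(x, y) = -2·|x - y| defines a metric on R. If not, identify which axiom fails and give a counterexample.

No. With c = -2 < 0, d fails non-negativity: d(5, 10) = -2·|5 - 10| = -2·5 = -10 < 0.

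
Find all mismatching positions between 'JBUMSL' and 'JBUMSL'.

Differing positions: none. Hamming distance = 0.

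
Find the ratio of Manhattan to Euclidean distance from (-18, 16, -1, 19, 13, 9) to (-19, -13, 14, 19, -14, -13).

L1 = |-18 - (-19)| + |16 - (-13)| + |-1 - 14| + |19 - 19| + |13 - (-14)| + |9 - (-13)| = 1 + 29 + 15 + 0 + 27 + 22 = 94
L2 = √(1² + 29² + 15² + 0² + 27² + 22²) = √2280 ≈ 47.7493
L1 ≥ L2 always (equality iff movement is along one axis); L1 > L2 here.
Ratio L1/L2 = 94/√2280 ≈ 1.9686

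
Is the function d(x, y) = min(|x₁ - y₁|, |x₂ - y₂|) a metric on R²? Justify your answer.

No. d fails identity of indiscernibles: take x = (1, 0) and y = (1, 4). Then d(x,y) = min(|1 - 1|, |0 - 4|) = min(0, 4) = 0, yet x ≠ y.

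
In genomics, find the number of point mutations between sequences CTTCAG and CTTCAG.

Differing positions: none. Hamming distance = 0.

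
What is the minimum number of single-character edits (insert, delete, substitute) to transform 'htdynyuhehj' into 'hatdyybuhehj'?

Let D[i][j] be the edit distance between the first i characters of 'htdynyuhehj' and the first j characters of 'hatdyybuhehj', with D[i][0] = i, D[0][j] = j, and D[i][j] = D[i-1][j-1] if the characters match, else 1 + min(D[i-1][j], D[i][j-1], D[i-1][j-1]). Filling the table (rows: prefixes of 'htdynyuhehj', columns: prefixes of 'hatdyybuhehj'):
     ε  h  a  t  d  y  y  b  u  h  e  h  j
  ε  0  1  2  3  4  5  6  7  8  9 10 11 12
  h  1  0  1  2  3  4  5  6  7  8  9 10 11
  t  2  1  1  1  2  3  4  5  6  7  8  9 10
  d  3  2  2  2  1  2  3  4  5  6  7  8  9
  y  4  3  3  3  2  1  2  3  4  5  6  7  8
  n  5  4  4  4  3  2  2  3  4  5  6  7  8
  y  6  5  5  5  4  3  2  3  4  5  6  7  8
  u  7  6  6  6  5  4  3  3  3  4  5  6  7
  h  8  7  7  7  6  5  4  4  4  3  4  5  6
  e  9  8  8  8  7  6  5  5  5  4  3  4  5
  h 10  9  9  9  8  7  6  6  6  5  4  3  4
  j 11 10 10 10  9  8  7  7  7  6  5  4  3
The bottom-right entry gives D[11][12] = 3, so no sequence of fewer than 3 edits works. Backtracking through the table gives one optimal edit sequence (3 edits):
  htdynyuhehj → hatdynyuhehj (ins a @2)
  hatdynyuhehj → hatdyyyuhehj (sub n→y @6)
  hatdyyyuhehj → hatdyybuhehj (sub y→b @7)
Edit distance = 3.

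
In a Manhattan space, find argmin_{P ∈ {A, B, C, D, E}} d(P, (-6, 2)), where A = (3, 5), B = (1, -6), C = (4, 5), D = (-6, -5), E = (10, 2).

Distances: d(A) = 12, d(B) = 15, d(C) = 13, d(D) = 7, d(E) = 16. Nearest: D = (-6, -5) with distance 7.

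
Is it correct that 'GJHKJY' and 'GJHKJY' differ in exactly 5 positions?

Differing positions: none. Hamming distance = 0, so the claim that d_H = 5 is false.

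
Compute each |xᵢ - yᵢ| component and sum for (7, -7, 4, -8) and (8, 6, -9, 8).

Σ|x_i - y_i| = |7 - 8| + |-7 - 6| + |4 - (-9)| + |-8 - 8| = 1 + 13 + 13 + 16 = 43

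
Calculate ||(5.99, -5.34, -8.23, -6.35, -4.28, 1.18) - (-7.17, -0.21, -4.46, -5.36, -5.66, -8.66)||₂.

√(Σ(x_i - y_i)²) = √((5.99 - (-7.17))² + (-5.34 - (-0.21))² + (-8.23 - (-4.46))² + (-6.35 - (-5.36))² + (-4.28 - (-5.66))² + (1.18 - (-8.66))²)
= √(13.16² + (-5.13)² + (-3.77)² + (-0.99)² + 1.38² + 9.84²) = √(173.1856 + 26.3169 + 14.2129 + 0.9801 + 1.9044 + 96.8256) = √313.4255 ≈ 17.7038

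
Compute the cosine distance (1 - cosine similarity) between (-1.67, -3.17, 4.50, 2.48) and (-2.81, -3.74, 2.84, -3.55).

With u = (-1.67, -3.17, 4.50, 2.48), v = (-2.81, -3.74, 2.84, -3.55):
u·v = (-1.67)·(-2.81) + (-3.17)·(-3.74) + 4.5·2.84 + 2.48·(-3.55) = 4.6927 + 11.8558 + 12.78 + (-8.804) = 20.5245.
|u| = √((-1.67)² + (-3.17)² + 4.5² + 2.48²) = √(2.7889 + 10.0489 + 20.25 + 6.1504) = √39.2382, |v| = √((-2.81)² + (-3.74)² + 2.84² + (-3.55)²) = √(7.8961 + 13.9876 + 8.0656 + 12.6025) = √42.5518.
cos θ = (u·v)/(|u||v|) = 20.5245/(√39.2382·√42.5518) ≈ 0.5023
Cosine distance = 1 - cos θ ≈ 1 - 0.5023 = 0.4977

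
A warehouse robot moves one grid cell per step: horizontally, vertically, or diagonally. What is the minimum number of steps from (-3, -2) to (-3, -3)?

max(|x_i - y_i|) = max(|-3 - (-3)|, |-2 - (-3)|) = max(0, 1) = 1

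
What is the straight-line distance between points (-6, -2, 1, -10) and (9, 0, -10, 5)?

√(Σ(x_i - y_i)²) = √((-6 - 9)² + (-2 - 0)² + (1 - (-10))² + (-10 - 5)²)
= √((-15)² + (-2)² + 11² + (-15)²) = √(225 + 4 + 121 + 225) = √575 ≈ 23.9792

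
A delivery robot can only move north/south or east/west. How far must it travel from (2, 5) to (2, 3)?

Σ|x_i - y_i| = |2 - 2| + |5 - 3| = 0 + 2 = 2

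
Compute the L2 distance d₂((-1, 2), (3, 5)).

√(Σ(x_i - y_i)²) = √((-1 - 3)² + (2 - 5)²)
= √((-4)² + (-3)²) = √(16 + 9) = √25 = 5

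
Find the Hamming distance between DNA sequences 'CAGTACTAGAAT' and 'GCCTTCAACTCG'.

Differing positions: 1, 2, 3, 5, 7, 9, 10, 11, 12. Hamming distance = 9.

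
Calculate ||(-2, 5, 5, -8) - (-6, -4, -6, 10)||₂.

√(Σ(x_i - y_i)²) = √((-2 - (-6))² + (5 - (-4))² + (5 - (-6))² + (-8 - 10)²)
= √(4² + 9² + 11² + (-18)²) = √(16 + 81 + 121 + 324) = √542 ≈ 23.2809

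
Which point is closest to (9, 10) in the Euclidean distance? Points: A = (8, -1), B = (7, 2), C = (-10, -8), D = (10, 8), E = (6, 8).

Distances: d(A) ≈ 11.0454, d(B) ≈ 8.2462, d(C) ≈ 26.1725, d(D) ≈ 2.2361, d(E) ≈ 3.6056. Nearest: D = (10, 8) with distance 2.2361.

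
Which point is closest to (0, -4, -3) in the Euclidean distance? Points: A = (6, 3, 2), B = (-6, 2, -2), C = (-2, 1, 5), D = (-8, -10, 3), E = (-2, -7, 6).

Distances: d(A) ≈ 10.4881, d(B) ≈ 8.544, d(C) ≈ 9.6437, d(D) ≈ 11.6619, d(E) ≈ 9.6954. Nearest: B = (-6, 2, -2) with distance 8.544.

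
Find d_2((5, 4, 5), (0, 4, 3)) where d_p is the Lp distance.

(Σ|x_i - y_i|^2)^(1/2) = (|5 - 0|^2 + |4 - 4|^2 + |5 - 3|^2)^(1/2)
= (5^2 + 0^2 + 2^2)^(1/2) = (25 + 0 + 4)^(1/2) = (29)^(1/2) ≈ 5.3852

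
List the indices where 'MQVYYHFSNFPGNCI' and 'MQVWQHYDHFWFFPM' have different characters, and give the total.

Differing positions: 4, 5, 7, 8, 9, 11, 12, 13, 14, 15. Hamming distance = 10.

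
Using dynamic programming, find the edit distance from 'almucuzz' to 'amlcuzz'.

Let D[i][j] be the edit distance between the first i characters of 'almucuzz' and the first j characters of 'amlcuzz', with D[i][0] = i, D[0][j] = j, and D[i][j] = D[i-1][j-1] if the characters match, else 1 + min(D[i-1][j], D[i][j-1], D[i-1][j-1]). Filling the table (rows: prefixes of 'almucuzz', columns: prefixes of 'amlcuzz'):
     ε  a  m  l  c  u  z  z
  ε  0  1  2  3  4  5  6  7
  a  1  0  1  2  3  4  5  6
  l  2  1  1  1  2  3  4  5
  m  3  2  1  2  2  3  4  5
  u  4  3  2  2  3  2  3  4
  c  5  4  3  3  2  3  3  4
  u  6  5  4  4  3  2  3  4
  z  7  6  5  5  4  3  2  3
  z  8  7  6  6  5  4  3  2
The bottom-right entry gives D[8][7] = 2, so no sequence of fewer than 2 edits works. Backtracking through the table gives one optimal edit sequence (2 edits):
  almucuzz → amucuzz (del l @2)
  amucuzz → amlcuzz (sub u→l @3)
Edit distance = 2.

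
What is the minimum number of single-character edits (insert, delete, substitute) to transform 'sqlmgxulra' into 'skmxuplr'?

Let D[i][j] be the edit distance between the first i characters of 'sqlmgxulra' and the first j characters of 'skmxuplr', with D[i][0] = i, D[0][j] = j, and D[i][j] = D[i-1][j-1] if the characters match, else 1 + min(D[i-1][j], D[i][j-1], D[i-1][j-1]). Filling the table (rows: prefixes of 'sqlmgxulra', columns: prefixes of 'skmxuplr'):
     ε  s  k  m  x  u  p  l  r
  ε  0  1  2  3  4  5  6  7  8
  s  1  0  1  2  3  4  5  6  7
  q  2  1  1  2  3  4  5  6  7
  l  3  2  2  2  3  4  5  5  6
  m  4  3  3  2  3  4  5  6  6
  g  5  4  4  3  3  4  5  6  7
  x  6  5  5  4  3  4  5  6  7
  u  7  6  6  5  4  3  4  5  6
  l  8  7  7  6  5  4  4  4  5
  r  9  8  8  7  6  5  5  5  4
  a 10  9  9  8  7  6  6  6  5
The bottom-right entry gives D[10][8] = 5, so no sequence of fewer than 5 edits works. Backtracking through the table gives one optimal edit sequence (5 edits):
  sqlmgxulra → slmgxulra (del q @2)
  slmgxulra → skmgxulra (sub l→k @2)
  skmgxulra → skmxulra (del g @4)
  skmxulra → skmxuplra (ins p @6)
  skmxuplra → skmxuplr (del a @9)
Edit distance = 5.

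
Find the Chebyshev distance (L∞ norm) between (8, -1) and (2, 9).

max(|x_i - y_i|) = max(|8 - 2|, |-1 - 9|) = max(6, 10) = 10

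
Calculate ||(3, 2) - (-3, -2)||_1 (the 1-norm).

Σ|x_i - y_i| = |3 - (-3)| + |2 - (-2)| = 6 + 4 = 10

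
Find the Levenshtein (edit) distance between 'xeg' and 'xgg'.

Let D[i][j] be the edit distance between the first i characters of 'xeg' and the first j characters of 'xgg', with D[i][0] = i, D[0][j] = j, and D[i][j] = D[i-1][j-1] if the characters match, else 1 + min(D[i-1][j], D[i][j-1], D[i-1][j-1]). Filling the table (rows: prefixes of 'xeg', columns: prefixes of 'xgg'):
     ε  x  g  g
  ε  0  1  2  3
  x  1  0  1  2
  e  2  1  1  2
  g  3  2  1  1
The bottom-right entry gives D[3][3] = 1, so no sequence of fewer than 1 edit works. Backtracking through the table gives one optimal edit sequence (1 edit):
  xeg → xgg (sub e→g @2)
Edit distance = 1.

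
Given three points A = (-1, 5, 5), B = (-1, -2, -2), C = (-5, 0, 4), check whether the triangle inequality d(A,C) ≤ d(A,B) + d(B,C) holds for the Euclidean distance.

d(A,B) = √(0² + 7² + 7²) = √98 ≈ 9.8995, d(B,C) = √(4² + 2² + 6²) = √56 ≈ 7.4833, d(A,C) = √(4² + 5² + 1²) = √42 ≈ 6.4807.
d(A,C) ≈ 6.4807 ≤ 9.8995 + 7.4833 = 17.3828. Triangle inequality is satisfied.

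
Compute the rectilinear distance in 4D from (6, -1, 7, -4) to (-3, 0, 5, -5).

Σ|x_i - y_i| = |6 - (-3)| + |-1 - 0| + |7 - 5| + |-4 - (-5)| = 9 + 1 + 2 + 1 = 13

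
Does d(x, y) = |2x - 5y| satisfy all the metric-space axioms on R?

No. d fails symmetry: d(3, 2) = |2·3 - 5·2| = |-4| = 4, but d(2, 3) = |2·2 - 5·3| = |-11| = 11. Since 4 ≠ 11, d(x,y) ≠ d(y,x) in general.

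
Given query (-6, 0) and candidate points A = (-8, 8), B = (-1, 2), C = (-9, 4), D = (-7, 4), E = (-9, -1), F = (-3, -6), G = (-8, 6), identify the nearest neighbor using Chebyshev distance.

Distances: d(A) = 8, d(B) = 5, d(C) = 4, d(D) = 4, d(E) = 3, d(F) = 6, d(G) = 6. Nearest: E = (-9, -1) with distance 3.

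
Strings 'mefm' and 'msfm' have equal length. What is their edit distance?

Let D[i][j] be the edit distance between the first i characters of 'mefm' and the first j characters of 'msfm', with D[i][0] = i, D[0][j] = j, and D[i][j] = D[i-1][j-1] if the characters match, else 1 + min(D[i-1][j], D[i][j-1], D[i-1][j-1]). Filling the table (rows: prefixes of 'mefm', columns: prefixes of 'msfm'):
     ε  m  s  f  m
  ε  0  1  2  3  4
  m  1  0  1  2  3
  e  2  1  1  2  3
  f  3  2  2  1  2
  m  4  3  3  2  1
The bottom-right entry gives D[4][4] = 1, so no sequence of fewer than 1 edit works. Backtracking through the table gives one optimal edit sequence (1 edit):
  mefm → msfm (sub e→s @2)
Edit distance = 1.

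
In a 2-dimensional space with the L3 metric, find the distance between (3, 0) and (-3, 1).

(Σ|x_i - y_i|^3)^(1/3) = (|3 - (-3)|^3 + |0 - 1|^3)^(1/3)
= (6^3 + 1^3)^(1/3) = (216 + 1)^(1/3) = (217)^(1/3) ≈ 6.0092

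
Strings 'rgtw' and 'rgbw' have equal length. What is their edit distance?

Let D[i][j] be the edit distance between the first i characters of 'rgtw' and the first j characters of 'rgbw', with D[i][0] = i, D[0][j] = j, and D[i][j] = D[i-1][j-1] if the characters match, else 1 + min(D[i-1][j], D[i][j-1], D[i-1][j-1]). Filling the table (rows: prefixes of 'rgtw', columns: prefixes of 'rgbw'):
     ε  r  g  b  w
  ε  0  1  2  3  4
  r  1  0  1  2  3
  g  2  1  0  1  2
  t  3  2  1  1  2
  w  4  3  2  2  1
The bottom-right entry gives D[4][4] = 1, so no sequence of fewer than 1 edit works. Backtracking through the table gives one optimal edit sequence (1 edit):
  rgtw → rgbw (sub t→b @3)
Edit distance = 1.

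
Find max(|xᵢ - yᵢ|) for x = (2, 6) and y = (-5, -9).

max(|x_i - y_i|) = max(|2 - (-5)|, |6 - (-9)|) = max(7, 15) = 15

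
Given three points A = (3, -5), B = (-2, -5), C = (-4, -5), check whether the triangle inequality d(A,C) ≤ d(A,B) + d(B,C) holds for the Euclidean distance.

d(A,B) = √(5² + 0²) = √25 = 5, d(B,C) = √(2² + 0²) = √4 = 2, d(A,C) = √(7² + 0²) = √49 = 7.
d(A,C) = 7 ≤ 5 + 2 = 7. Triangle inequality is satisfied.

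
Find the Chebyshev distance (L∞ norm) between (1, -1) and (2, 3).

max(|x_i - y_i|) = max(|1 - 2|, |-1 - 3|) = max(1, 4) = 4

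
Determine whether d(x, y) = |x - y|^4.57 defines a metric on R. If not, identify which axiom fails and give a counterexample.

No. d(x,y) = |x-y|^4.57 fails the triangle inequality since p = 4.57 > 1. Counterexample: x = 1, y = 13, z = 22. d(x,z) = |1 - 22|^4.57 = 21^4.57 ≈ 1102915.3394, but d(x,y) + d(y,z) = 12^4.57 + 9^4.57 ≈ 85478.7759 + 22955.5799 = 108434.3558. Since 1102915.3394 > 108434.3558, the triangle inequality is violated.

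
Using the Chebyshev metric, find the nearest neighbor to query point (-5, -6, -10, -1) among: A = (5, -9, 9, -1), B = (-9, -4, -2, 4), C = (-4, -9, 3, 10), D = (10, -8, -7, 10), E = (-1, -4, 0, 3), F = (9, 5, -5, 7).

Distances: d(A) = 19, d(B) = 8, d(C) = 13, d(D) = 15, d(E) = 10, d(F) = 14. Nearest: B = (-9, -4, -2, 4) with distance 8.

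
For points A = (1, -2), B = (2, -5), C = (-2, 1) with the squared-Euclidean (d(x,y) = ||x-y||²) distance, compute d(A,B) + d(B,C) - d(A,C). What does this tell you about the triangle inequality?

d(A,B) = 1² + 3² = 10, d(B,C) = 4² + 6² = 52, d(A,C) = 3² + 3² = 18.
d(A,B) + d(B,C) - d(A,C) = 10 + 52 - 18 = 62 - 18 = 44. This is ≥ 0, so the triangle inequality holds for these points.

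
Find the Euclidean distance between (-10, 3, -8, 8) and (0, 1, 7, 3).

√(Σ(x_i - y_i)²) = √((-10 - 0)² + (3 - 1)² + (-8 - 7)² + (8 - 3)²)
= √((-10)² + 2² + (-15)² + 5²) = √(100 + 4 + 225 + 25) = √354 ≈ 18.8149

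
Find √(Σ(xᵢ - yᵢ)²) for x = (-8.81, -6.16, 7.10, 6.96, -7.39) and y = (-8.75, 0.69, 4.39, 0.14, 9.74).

√(Σ(x_i - y_i)²) = √((-8.81 - (-8.75))² + (-6.16 - 0.69)² + (7.1 - 4.39)² + (6.96 - 0.14)² + (-7.39 - 9.74)²)
= √((-0.06)² + (-6.85)² + 2.71² + 6.82² + (-17.13)²) = √(0.0036 + 46.9225 + 7.3441 + 46.5124 + 293.4369) = √394.2195 ≈ 19.855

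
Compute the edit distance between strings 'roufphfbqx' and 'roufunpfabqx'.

Let D[i][j] be the edit distance between the first i characters of 'roufphfbqx' and the first j characters of 'roufunpfabqx', with D[i][0] = i, D[0][j] = j, and D[i][j] = D[i-1][j-1] if the characters match, else 1 + min(D[i-1][j], D[i][j-1], D[i-1][j-1]). Filling the table (rows: prefixes of 'roufphfbqx', columns: prefixes of 'roufunpfabqx'):
     ε  r  o  u  f  u  n  p  f  a  b  q  x
  ε  0  1  2  3  4  5  6  7  8  9 10 11 12
  r  1  0  1  2  3  4  5  6  7  8  9 10 11
  o  2  1  0  1  2  3  4  5  6  7  8  9 10
  u  3  2  1  0  1  2  3  4  5  6  7  8  9
  f  4  3  2  1  0  1  2  3  4  5  6  7  8
  p  5  4  3  2  1  1  2  2  3  4  5  6  7
  h  6  5  4  3  2  2  2  3  3  4  5  6  7
  f  7  6  5  4  3  3  3  3  3  4  5  6  7
  b  8  7  6  5  4  4  4  4  4  4  4  5  6
  q  9  8  7  6  5  5  5  5  5  5  5  4  5
  x 10  9  8  7  6  6  6  6  6  6  6  5  4
The bottom-right entry gives D[10][12] = 4, so no sequence of fewer than 4 edits works. Backtracking through the table gives one optimal edit sequence (4 edits):
  roufphfbqx → roufuphfbqx (ins u @5)
  roufuphfbqx → roufunphfbqx (ins n @6)
  roufunphfbqx → roufunpffbqx (sub h→f @8)
  roufunpffbqx → roufunpfabqx (sub f→a @9)
Edit distance = 4.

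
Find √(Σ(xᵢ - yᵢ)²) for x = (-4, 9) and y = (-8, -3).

√(Σ(x_i - y_i)²) = √((-4 - (-8))² + (9 - (-3))²)
= √(4² + 12²) = √(16 + 144) = √160 ≈ 12.6491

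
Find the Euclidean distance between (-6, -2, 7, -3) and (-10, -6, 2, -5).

√(Σ(x_i - y_i)²) = √((-6 - (-10))² + (-2 - (-6))² + (7 - 2)² + (-3 - (-5))²)
= √(4² + 4² + 5² + 2²) = √(16 + 16 + 25 + 4) = √61 ≈ 7.8102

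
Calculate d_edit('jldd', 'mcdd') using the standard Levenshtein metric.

Let D[i][j] be the edit distance between the first i characters of 'jldd' and the first j characters of 'mcdd', with D[i][0] = i, D[0][j] = j, and D[i][j] = D[i-1][j-1] if the characters match, else 1 + min(D[i-1][j], D[i][j-1], D[i-1][j-1]). Filling the table (rows: prefixes of 'jldd', columns: prefixes of 'mcdd'):
     ε  m  c  d  d
  ε  0  1  2  3  4
  j  1  1  2  3  4
  l  2  2  2  3  4
  d  3  3  3  2  3
  d  4  4  4  3  2
The bottom-right entry gives D[4][4] = 2, so no sequence of fewer than 2 edits works. Backtracking through the table gives one optimal edit sequence (2 edits):
  jldd → mldd (sub j→m @1)
  mldd → mcdd (sub l→c @2)
Edit distance = 2.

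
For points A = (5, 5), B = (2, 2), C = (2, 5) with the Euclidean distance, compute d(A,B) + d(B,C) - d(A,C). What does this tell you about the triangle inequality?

d(A,B) = √(3² + 3²) = √18 ≈ 4.2426, d(B,C) = √(0² + 3²) = √9 = 3, d(A,C) = √(3² + 0²) = √9 = 3.
d(A,B) + d(B,C) - d(A,C) = 4.2426 + 3 - 3 = 7.2426 - 3 = 4.2426 (to 4 decimal places). This is ≥ 0, so the triangle inequality holds for these points.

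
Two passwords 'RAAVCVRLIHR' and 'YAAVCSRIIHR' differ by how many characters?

Differing positions: 1, 6, 8. Hamming distance = 3.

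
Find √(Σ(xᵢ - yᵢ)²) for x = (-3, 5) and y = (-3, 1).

√(Σ(x_i - y_i)²) = √((-3 - (-3))² + (5 - 1)²)
= √(0² + 4²) = √(0 + 16) = √16 = 4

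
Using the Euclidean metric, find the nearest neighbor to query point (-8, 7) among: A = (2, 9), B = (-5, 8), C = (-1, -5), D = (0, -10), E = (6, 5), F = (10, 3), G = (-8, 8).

Distances: d(A) ≈ 10.198, d(B) ≈ 3.1623, d(C) ≈ 13.8924, d(D) ≈ 18.7883, d(E) ≈ 14.1421, d(F) ≈ 18.4391, d(G) = 1. Nearest: G = (-8, 8) with distance 1.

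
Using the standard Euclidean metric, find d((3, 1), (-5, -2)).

√(Σ(x_i - y_i)²) = √((3 - (-5))² + (1 - (-2))²)
= √(8² + 3²) = √(64 + 9) = √73 ≈ 8.544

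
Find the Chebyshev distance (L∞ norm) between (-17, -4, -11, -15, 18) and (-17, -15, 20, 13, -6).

max(|x_i - y_i|) = max(|-17 - (-17)|, |-4 - (-15)|, |-11 - 20|, |-15 - 13|, |18 - (-6)|) = max(0, 11, 31, 28, 24) = 31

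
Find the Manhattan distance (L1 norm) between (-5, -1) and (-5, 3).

Σ|x_i - y_i| = |-5 - (-5)| + |-1 - 3| = 0 + 4 = 4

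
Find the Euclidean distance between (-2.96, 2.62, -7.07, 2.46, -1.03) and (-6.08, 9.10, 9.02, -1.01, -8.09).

√(Σ(x_i - y_i)²) = √((-2.96 - (-6.08))² + (2.62 - 9.1)² + (-7.07 - 9.02)² + (2.46 - (-1.01))² + (-1.03 - (-8.09))²)
= √(3.12² + (-6.48)² + (-16.09)² + 3.47² + 7.06²) = √(9.7344 + 41.9904 + 258.8881 + 12.0409 + 49.8436) = √372.4974 ≈ 19.3002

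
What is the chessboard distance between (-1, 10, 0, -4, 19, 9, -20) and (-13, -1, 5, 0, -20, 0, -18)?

max(|x_i - y_i|) = max(|-1 - (-13)|, |10 - (-1)|, |0 - 5|, |-4 - 0|, |19 - (-20)|, |9 - 0|, |-20 - (-18)|) = max(12, 11, 5, 4, 39, 9, 2) = 39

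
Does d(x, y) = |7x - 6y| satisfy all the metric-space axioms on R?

No. d fails symmetry: d(5, 6) = |7·5 - 6·6| = |-1| = 1, but d(6, 5) = |7·6 - 6·5| = |12| = 12. Since 1 ≠ 12, d(x,y) ≠ d(y,x) in general.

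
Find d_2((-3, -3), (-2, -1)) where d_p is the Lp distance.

(Σ|x_i - y_i|^2)^(1/2) = (|-3 - (-2)|^2 + |-3 - (-1)|^2)^(1/2)
= (1^2 + 2^2)^(1/2) = (1 + 4)^(1/2) = (5)^(1/2) ≈ 2.2361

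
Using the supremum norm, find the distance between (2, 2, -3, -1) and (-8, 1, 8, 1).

max(|x_i - y_i|) = max(|2 - (-8)|, |2 - 1|, |-3 - 8|, |-1 - 1|) = max(10, 1, 11, 2) = 11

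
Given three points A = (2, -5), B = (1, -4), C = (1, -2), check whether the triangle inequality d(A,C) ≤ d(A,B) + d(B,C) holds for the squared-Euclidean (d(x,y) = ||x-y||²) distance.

d(A,B) = 1² + 1² = 2, d(B,C) = 0² + 2² = 4, d(A,C) = 1² + 3² = 10.
d(A,C) = 10 > 2 + 4 = 6. Triangle inequality is VIOLATED. (Squared-Euclidean is not a metric — this is a counterexample.)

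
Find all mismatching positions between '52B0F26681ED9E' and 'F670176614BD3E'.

Differing positions: 1, 2, 3, 5, 6, 9, 10, 11, 13. Hamming distance = 9.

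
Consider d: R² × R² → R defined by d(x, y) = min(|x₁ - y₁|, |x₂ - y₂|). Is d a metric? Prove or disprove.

No. d fails identity of indiscernibles: take x = (-4, 0) and y = (-4, 2). Then d(x,y) = min(|-4 - (-4)|, |0 - 2|) = min(0, 2) = 0, yet x ≠ y.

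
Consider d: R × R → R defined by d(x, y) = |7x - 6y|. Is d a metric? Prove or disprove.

No. d fails symmetry: d(1, 7) = |7·1 - 6·7| = |-35| = 35, but d(7, 1) = |7·7 - 6·1| = |43| = 43. Since 35 ≠ 43, d(x,y) ≠ d(y,x) in general.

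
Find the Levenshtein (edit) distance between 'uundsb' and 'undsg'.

Let D[i][j] be the edit distance between the first i characters of 'uundsb' and the first j characters of 'undsg', with D[i][0] = i, D[0][j] = j, and D[i][j] = D[i-1][j-1] if the characters match, else 1 + min(D[i-1][j], D[i][j-1], D[i-1][j-1]). Filling the table (rows: prefixes of 'uundsb', columns: prefixes of 'undsg'):
     ε  u  n  d  s  g
  ε  0  1  2  3  4  5
  u  1  0  1  2  3  4
  u  2  1  1  2  3  4
  n  3  2  1  2  3  4
  d  4  3  2  1  2  3
  s  5  4  3  2  1  2
  b  6  5  4  3  2  2
The bottom-right entry gives D[6][5] = 2, so no sequence of fewer than 2 edits works. Backtracking through the table gives one optimal edit sequence (2 edits):
  uundsb → undsb (del u @1)
  undsb → undsg (sub b→g @5)
Edit distance = 2.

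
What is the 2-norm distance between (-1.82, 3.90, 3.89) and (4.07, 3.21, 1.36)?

(Σ|x_i - y_i|^2)^(1/2) = (|-1.82 - 4.07|^2 + |3.9 - 3.21|^2 + |3.89 - 1.36|^2)^(1/2)
= (5.89^2 + 0.69^2 + 2.53^2)^(1/2) = (34.6921 + 0.4761 + 6.4009)^(1/2) = (41.5691)^(1/2) ≈ 6.4474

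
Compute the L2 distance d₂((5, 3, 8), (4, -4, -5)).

√(Σ(x_i - y_i)²) = √((5 - 4)² + (3 - (-4))² + (8 - (-5))²)
= √(1² + 7² + 13²) = √(1 + 49 + 169) = √219 ≈ 14.7986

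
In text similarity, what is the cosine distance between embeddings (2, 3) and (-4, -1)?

With u = (2, 3), v = (-4, -1):
u·v = 2·(-4) + 3·(-1) = (-8) + (-3) = -11.
|u| = √(2² + 3²) = √13, |v| = √((-4)² + (-1)²) = √17, so |u||v| = √(13·17) = √221.
cos θ = (u·v)/(|u||v|) = -11/√221 ≈ -0.7399
Cosine distance = 1 - cos θ ≈ 1 - (-0.7399) = 1.7399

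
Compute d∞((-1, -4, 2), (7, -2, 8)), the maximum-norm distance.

max(|x_i - y_i|) = max(|-1 - 7|, |-4 - (-2)|, |2 - 8|) = max(8, 2, 6) = 8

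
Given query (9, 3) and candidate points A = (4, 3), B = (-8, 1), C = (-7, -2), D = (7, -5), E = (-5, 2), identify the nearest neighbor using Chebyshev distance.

Distances: d(A) = 5, d(B) = 17, d(C) = 16, d(D) = 8, d(E) = 14. Nearest: A = (4, 3) with distance 5.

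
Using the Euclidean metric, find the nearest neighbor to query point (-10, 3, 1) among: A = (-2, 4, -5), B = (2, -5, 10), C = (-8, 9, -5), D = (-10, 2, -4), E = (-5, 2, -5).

Distances: d(A) ≈ 10.0499, d(B) = 17, d(C) ≈ 8.7178, d(D) ≈ 5.099, d(E) ≈ 7.874. Nearest: D = (-10, 2, -4) with distance 5.099.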